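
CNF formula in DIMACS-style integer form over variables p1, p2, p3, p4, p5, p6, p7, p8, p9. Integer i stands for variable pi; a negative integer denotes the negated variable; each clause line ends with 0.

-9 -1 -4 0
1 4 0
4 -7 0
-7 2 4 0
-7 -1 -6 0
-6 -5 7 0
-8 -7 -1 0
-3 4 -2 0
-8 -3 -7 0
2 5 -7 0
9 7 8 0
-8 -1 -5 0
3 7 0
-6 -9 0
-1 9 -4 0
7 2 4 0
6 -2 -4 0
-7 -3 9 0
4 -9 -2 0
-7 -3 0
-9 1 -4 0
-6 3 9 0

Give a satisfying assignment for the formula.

p1=False, p2=False, p3=True, p4=True, p5=True, p6=False, p7=False, p8=True, p9=False

Check each clause:
  1. (¬p9 ∨ ¬p4 ∨ ¬p1) — ¬p1 is true.
  2. (p4 ∨ p1) — p4 is true.
  3. (p4 ∨ ¬p7) — ¬p7 is true.
  4. (p2 ∨ ¬p7 ∨ p4) — ¬p7 is true.
  5. (¬p6 ∨ ¬p7 ∨ ¬p1) — ¬p7 is true.
  6. (¬p5 ∨ ¬p6 ∨ p7) — ¬p6 is true.
  7. (¬p8 ∨ ¬p1 ∨ ¬p7) — ¬p7 is true.
  8. (p4 ∨ ¬p3 ∨ ¬p2) — p4 is true.
  9. (¬p7 ∨ ¬p8 ∨ ¬p3) — ¬p7 is true.
  10. (p2 ∨ ¬p7 ∨ p5) — ¬p7 is true.
  11. (p8 ∨ p7 ∨ p9) — p8 is true.
  12. (¬p8 ∨ ¬p5 ∨ ¬p1) — ¬p1 is true.
  13. (p7 ∨ p3) — p3 is true.
  14. (¬p9 ∨ ¬p6) — ¬p6 is true.
  15. (¬p1 ∨ p9 ∨ ¬p4) — ¬p1 is true.
  16. (p4 ∨ p7 ∨ p2) — p4 is true.
  17. (¬p4 ∨ p6 ∨ ¬p2) — ¬p2 is true.
  18. (¬p7 ∨ ¬p3 ∨ p9) — ¬p7 is true.
  19. (¬p2 ∨ ¬p9 ∨ p4) — p4 is true.
  20. (¬p7 ∨ ¬p3) — ¬p7 is true.
  21. (¬p9 ∨ p1 ∨ ¬p4) — ¬p9 is true.
  22. (¬p6 ∨ p3 ∨ p9) — ¬p6 is true.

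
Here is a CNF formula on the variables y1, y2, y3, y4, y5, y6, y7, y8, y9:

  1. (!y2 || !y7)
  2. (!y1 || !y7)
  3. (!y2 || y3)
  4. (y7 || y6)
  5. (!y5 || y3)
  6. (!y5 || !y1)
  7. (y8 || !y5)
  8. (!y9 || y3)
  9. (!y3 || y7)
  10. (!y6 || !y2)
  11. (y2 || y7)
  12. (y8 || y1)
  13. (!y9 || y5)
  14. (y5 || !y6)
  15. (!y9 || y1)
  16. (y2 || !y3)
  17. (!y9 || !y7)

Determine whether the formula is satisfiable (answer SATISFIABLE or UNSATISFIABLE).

SATISFIABLE

Pure literal: y8 appears only positively; assign y8 = True.
y9 occurs only negated in the remaining clauses — set y9 = False.
Try y1 = False.
Branch on y2: take y2 = False.
  then y7 is forced to True.
  then y3 is forced to False.
  then y5 is forced to False.
  then y6 is forced to False.
y4 is now unconstrained; take y4 = False.
So y1 = False, y2 = False, y3 = False, y4 = False, y5 = False, y6 = False, y7 = True, y8 = True, y9 = False is a satisfying assignment.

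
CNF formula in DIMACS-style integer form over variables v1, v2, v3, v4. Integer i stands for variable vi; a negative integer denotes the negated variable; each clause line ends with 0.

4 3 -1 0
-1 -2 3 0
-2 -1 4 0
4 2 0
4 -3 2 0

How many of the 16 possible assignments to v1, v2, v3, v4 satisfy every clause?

Split on v2, then v4.
  v2=1, v4=1: remaining (v1,v3) ∈ {(0,0); (0,1); (1,1)} — 3.
  v2=1, v4=0: remaining (v1,v3) ∈ {(0,0); (0,1)} — 2.
  v2=0, v4=1: remaining (v1,v3) ∈ {(0,0); (0,1); (1,0); (1,1)} — 4.
  v2=0, v4=0: a clause becomes empty — 0.
Total: 3 + 2 + 4 + 0 = 9.

9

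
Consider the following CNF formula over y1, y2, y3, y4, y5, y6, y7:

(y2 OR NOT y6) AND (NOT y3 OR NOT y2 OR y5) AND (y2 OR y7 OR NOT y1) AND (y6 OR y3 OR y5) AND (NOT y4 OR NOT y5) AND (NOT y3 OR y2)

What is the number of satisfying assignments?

27

Case analysis on y2 and y3:
  y2=T, y3=T: forces y4=F; y5=T; y1, y6, y7 free → 2^3 = 8.
  y2=T, y3=F: y1, y7 free; 4 ways for (y4,y5,y6) × 2^2 = 16.
  y2=F, y3=T: a clause becomes empty — 0.
  y2=F, y3=F: remaining (y1,y4,y5,y6,y7) ∈ {(F,F,T,F,F); (F,F,T,F,T); (T,F,T,F,T)} — 3.
Total: 8 + 16 + 0 + 3 = 27.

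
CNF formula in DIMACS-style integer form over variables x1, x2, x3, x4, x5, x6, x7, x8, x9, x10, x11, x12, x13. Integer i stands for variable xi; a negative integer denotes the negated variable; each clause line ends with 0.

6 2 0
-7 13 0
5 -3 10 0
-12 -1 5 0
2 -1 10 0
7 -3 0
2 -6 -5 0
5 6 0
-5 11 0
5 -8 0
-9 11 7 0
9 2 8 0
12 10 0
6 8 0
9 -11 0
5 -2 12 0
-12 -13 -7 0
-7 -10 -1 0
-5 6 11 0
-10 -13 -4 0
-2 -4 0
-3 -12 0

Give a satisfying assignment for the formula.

Pure literal: x1 appears only negated; assign x1 = False.
Pure literal: x3 appears only negated; assign x3 = False.
Branch on x2: take x2 = True.
  then x4 is forced to False.
Set x5 = True and propagate.
  then x11 is forced to True.
  then x9 is forced to True.
Try x6 = True.
For the remaining variables, x7 = False, x8 = False, x10 = False, x12 = True, x13 = True works.
Every clause has at least one true literal under this assignment.

x1 = F, x2 = T, x3 = F, x4 = F, x5 = T, x6 = T, x7 = F, x8 = F, x9 = T, x10 = F, x11 = T, x12 = T, x13 = T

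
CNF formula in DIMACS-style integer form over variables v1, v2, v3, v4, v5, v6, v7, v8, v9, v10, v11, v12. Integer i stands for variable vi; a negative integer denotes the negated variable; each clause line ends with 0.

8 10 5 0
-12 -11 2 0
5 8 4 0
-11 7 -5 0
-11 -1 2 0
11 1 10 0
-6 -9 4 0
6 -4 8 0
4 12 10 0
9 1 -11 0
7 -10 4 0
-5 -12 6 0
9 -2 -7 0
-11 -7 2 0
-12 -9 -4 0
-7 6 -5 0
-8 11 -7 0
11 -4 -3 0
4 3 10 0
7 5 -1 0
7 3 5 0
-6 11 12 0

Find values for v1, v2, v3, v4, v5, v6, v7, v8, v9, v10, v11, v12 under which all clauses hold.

v1 = F, v2 = T, v3 = T, v4 = F, v5 = F, v6 = F, v7 = F, v8 = T, v9 = T, v10 = F, v11 = T, v12 = T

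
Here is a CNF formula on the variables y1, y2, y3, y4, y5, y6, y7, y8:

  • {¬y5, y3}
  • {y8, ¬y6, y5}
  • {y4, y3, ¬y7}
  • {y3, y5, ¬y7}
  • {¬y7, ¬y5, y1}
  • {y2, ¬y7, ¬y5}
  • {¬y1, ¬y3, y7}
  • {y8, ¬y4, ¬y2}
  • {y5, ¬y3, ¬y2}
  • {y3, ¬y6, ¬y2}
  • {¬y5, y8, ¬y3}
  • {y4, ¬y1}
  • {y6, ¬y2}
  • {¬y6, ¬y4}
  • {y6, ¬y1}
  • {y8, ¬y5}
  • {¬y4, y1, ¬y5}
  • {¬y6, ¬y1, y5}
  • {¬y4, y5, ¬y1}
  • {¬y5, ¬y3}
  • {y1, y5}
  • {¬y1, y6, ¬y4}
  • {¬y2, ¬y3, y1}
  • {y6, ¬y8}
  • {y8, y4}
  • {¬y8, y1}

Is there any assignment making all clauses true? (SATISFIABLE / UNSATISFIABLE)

y5 = True:
  propagation gives y3=True; an empty clause results — contradiction.
y5 = False:
  propagation gives y1=True, y4=True; an empty clause results — contradiction.
Every branch closes, so no satisfying assignment exists.

UNSATISFIABLE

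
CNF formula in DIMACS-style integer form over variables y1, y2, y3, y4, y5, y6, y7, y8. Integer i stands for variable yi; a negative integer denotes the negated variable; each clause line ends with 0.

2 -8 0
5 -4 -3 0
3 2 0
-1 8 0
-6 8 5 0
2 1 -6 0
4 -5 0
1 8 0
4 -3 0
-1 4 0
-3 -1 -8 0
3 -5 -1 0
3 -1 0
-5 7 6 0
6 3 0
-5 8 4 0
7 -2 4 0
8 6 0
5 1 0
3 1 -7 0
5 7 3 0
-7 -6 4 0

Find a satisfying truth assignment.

y1=False, y2=True, y3=True, y4=True, y5=True, y6=False, y7=True, y8=True

Check each clause:
  1. (y2 \/ ~y8) — y2 is true.
  2. (~y3 \/ y5 \/ ~y4) — y5 is true.
  3. (y2 \/ y3) — y2 is true.
  4. (y8 \/ ~y1) — y8 is true.
  5. (~y6 \/ y8 \/ y5) — y8 is true.
  6. (y2 \/ y1 \/ ~y6) — y2 is true.
  7. (y4 \/ ~y5) — y4 is true.
  8. (y1 \/ y8) — y8 is true.
  9. (~y3 \/ y4) — y4 is true.
  10. (~y1 \/ y4) — y4 is true.
  11. (~y3 \/ ~y8 \/ ~y1) — ~y1 is true.
  12. (~y1 \/ y3 \/ ~y5) — y3 is true.
  13. (~y1 \/ y3) — y3 is true.
  14. (~y5 \/ y7 \/ y6) — y7 is true.
  15. (y3 \/ y6) — y3 is true.
  16. (y4 \/ y8 \/ ~y5) — y8 is true.
  17. (y4 \/ y7 \/ ~y2) — y4 is true.
  18. (y6 \/ y8) — y8 is true.
  19. (y5 \/ y1) — y5 is true.
  20. (y3 \/ y1 \/ ~y7) — y3 is true.
  21. (y5 \/ y7 \/ y3) — y3 is true.
  22. (~y6 \/ y4 \/ ~y7) — ~y6 is true.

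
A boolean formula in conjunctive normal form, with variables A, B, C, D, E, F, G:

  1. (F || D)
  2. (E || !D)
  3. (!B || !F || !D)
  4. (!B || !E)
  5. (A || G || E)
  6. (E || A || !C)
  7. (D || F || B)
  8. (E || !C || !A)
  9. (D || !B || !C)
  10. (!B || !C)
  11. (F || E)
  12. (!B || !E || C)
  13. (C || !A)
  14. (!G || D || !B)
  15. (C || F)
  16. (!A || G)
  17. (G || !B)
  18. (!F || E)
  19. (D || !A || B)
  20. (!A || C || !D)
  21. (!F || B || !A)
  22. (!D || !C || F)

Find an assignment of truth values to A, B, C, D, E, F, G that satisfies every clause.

A=F, B=F, C=F, D=T, E=T, F=T, G=T

Check each clause:
  1. (D || F) — D is true.
  2. (!D || E) — E is true.
  3. (!B || !F || !D) — !B is true.
  4. (!E || !B) — !B is true.
  5. (A || G || E) — E is true.
  6. (!C || A || E) — !C is true.
  7. (B || D || F) — D is true.
  8. (!C || !A || E) — !C is true.
  9. (!B || D || !C) — D is true.
  10. (!B || !C) — !C is true.
  11. (F || E) — E is true.
  12. (!E || !B || C) — !B is true.
  13. (!A || C) — !A is true.
  14. (!G || D || !B) — D is true.
  15. (C || F) — F is true.
  16. (G || !A) — !A is true.
  17. (G || !B) — !B is true.
  18. (!F || E) — E is true.
  19. (D || !A || B) — D is true.
  20. (C || !D || !A) — !A is true.
  21. (B || !F || !A) — !A is true.
  22. (F || !C || !D) — !C is true.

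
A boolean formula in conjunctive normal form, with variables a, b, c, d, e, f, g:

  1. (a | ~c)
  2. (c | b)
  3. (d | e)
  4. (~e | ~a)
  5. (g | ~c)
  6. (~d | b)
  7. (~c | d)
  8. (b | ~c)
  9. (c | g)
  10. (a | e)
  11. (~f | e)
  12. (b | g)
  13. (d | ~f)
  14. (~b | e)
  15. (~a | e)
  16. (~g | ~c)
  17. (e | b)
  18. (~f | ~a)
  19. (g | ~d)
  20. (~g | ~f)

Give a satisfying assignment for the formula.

a=False, b=True, c=False, d=False, e=True, f=False, g=True

Check each clause:
  1. (a | ~c) — ~c is true.
  2. (b | c) — b is true.
  3. (d | e) — e is true.
  4. (~a | ~e) — ~a is true.
  5. (g | ~c) — ~c is true.
  6. (b | ~d) — b is true.
  7. (~c | d) — ~c is true.
  8. (~c | b) — b is true.
  9. (g | c) — g is true.
  10. (a | e) — e is true.
  11. (e | ~f) — ~f is true.
  12. (g | b) — b is true.
  13. (~f | d) — ~f is true.
  14. (~b | e) — e is true.
  15. (e | ~a) — e is true.
  16. (~g | ~c) — ~c is true.
  17. (e | b) — b is true.
  18. (~a | ~f) — ~f is true.
  19. (~d | g) — ~d is true.
  20. (~f | ~g) — ~f is true.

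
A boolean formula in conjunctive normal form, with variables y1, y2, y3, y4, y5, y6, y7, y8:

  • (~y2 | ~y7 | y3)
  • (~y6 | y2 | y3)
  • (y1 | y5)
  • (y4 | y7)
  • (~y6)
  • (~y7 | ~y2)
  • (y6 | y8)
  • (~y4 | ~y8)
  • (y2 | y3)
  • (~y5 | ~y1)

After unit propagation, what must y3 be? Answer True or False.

True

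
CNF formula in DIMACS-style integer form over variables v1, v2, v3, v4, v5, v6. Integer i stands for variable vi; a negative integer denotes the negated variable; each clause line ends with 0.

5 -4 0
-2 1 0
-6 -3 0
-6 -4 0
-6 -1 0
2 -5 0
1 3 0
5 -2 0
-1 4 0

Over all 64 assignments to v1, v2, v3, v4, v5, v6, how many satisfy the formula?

Satisfying assignments:
  v1=0 v2=0 v3=1 v4=0 v5=0 v6=0
  v1=1 v2=1 v3=0 v4=1 v5=1 v6=0
  v1=1 v2=1 v3=1 v4=1 v5=1 v6=0
Count: 3.

3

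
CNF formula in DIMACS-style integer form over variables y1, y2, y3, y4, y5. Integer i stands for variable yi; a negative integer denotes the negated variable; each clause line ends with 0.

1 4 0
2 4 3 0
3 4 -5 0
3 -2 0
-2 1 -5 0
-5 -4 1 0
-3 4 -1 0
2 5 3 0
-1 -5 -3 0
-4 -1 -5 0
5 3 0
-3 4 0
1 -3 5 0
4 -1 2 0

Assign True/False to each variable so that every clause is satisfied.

y1 = T  y2 = T  y3 = T  y4 = T  y5 = F

Set y1 = True and propagate.
Set y2 = True and propagate.
  then y3 is forced to True.
  then y4 is forced to True.
  then y5 is forced to False.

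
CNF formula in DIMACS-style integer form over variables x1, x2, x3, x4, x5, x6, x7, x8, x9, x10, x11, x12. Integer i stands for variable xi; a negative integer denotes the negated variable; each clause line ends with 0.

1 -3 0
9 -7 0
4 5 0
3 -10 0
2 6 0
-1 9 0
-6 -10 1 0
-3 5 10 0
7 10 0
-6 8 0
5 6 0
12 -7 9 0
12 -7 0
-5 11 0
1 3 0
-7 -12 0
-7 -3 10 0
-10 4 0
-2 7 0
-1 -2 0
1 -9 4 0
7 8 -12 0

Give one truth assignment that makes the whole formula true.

x4 occurs only positively in the remaining clauses — set x4 = True.
x8 occurs only positively in the remaining clauses — set x8 = True.
Branch on x1: take x1 = True.
  then x9 is forced to True.
  then x2 is forced to False.
  then x6 is forced to True.
Branch on x3: take x3 = True.
The remaining clauses are satisfied by x5 = False, x7 = False, x10 = True, x11 = False, x12 = False.
Check each clause:
  1. (x1 | ~x3) — x1 is true.
  2. (~x7 | x9) — ~x7 is true.
  3. (x4 | x5) — x4 is true.
  4. (x3 | ~x10) — x3 is true.
  5. (x2 | x6) — x6 is true.
  6. (x9 | ~x1) — x9 is true.
  7. (~x10 | ~x6 | x1) — x1 is true.
  8. (x10 | x5 | ~x3) — x10 is true.
  9. (x7 | x10) — x10 is true.
  10. (x8 | ~x6) — x8 is true.
  11. (x5 | x6) — x6 is true.
  12. (x12 | x9 | ~x7) — ~x7 is true.
  13. (x12 | ~x7) — ~x7 is true.
  14. (x11 | ~x5) — ~x5 is true.
  15. (x1 | x3) — x1 is true.
  16. (~x7 | ~x12) — ~x7 is true.
  17. (x10 | ~x7 | ~x3) — ~x7 is true.
  18. (~x10 | x4) — x4 is true.
  19. (x7 | ~x2) — ~x2 is true.
  20. (~x2 | ~x1) — ~x2 is true.
  21. (x4 | ~x9 | x1) — x1 is true.
  22. (x7 | x8 | ~x12) — x8 is true.

x1 = True, x2 = False, x3 = True, x4 = True, x5 = False, x6 = True, x7 = False, x8 = True, x9 = True, x10 = True, x11 = False, x12 = False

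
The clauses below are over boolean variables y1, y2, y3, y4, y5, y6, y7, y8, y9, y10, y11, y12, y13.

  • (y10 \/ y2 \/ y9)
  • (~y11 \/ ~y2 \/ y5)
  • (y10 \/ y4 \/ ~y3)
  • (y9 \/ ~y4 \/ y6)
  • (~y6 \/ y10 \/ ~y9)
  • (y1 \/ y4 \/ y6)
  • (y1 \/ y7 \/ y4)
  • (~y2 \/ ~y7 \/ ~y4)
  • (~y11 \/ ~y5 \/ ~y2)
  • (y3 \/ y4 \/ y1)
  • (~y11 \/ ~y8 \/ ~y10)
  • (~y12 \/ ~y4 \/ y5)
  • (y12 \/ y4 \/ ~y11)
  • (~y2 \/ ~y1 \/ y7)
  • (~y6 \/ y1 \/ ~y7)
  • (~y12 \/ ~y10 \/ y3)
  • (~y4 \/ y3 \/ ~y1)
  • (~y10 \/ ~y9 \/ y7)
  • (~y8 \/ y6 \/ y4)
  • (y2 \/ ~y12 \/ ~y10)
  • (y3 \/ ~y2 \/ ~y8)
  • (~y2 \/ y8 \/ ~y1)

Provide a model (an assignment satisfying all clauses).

y1=0, y2=0, y3=0, y4=1, y5=0, y6=0, y7=0, y8=1, y9=1, y10=0, y11=0, y12=0, y13=0

Pure literal: y11 appears only negated; assign y11 = False.
Set y1 = False and propagate.
For the remaining variables, y2 = False, y3 = False, y4 = True, y5 = False, y6 = False, y7 = False, y8 = True, y9 = True, y10 = False, y12 = False, y13 = False works.
Check each clause:
  1. (y9 \/ y2 \/ y10) — y9 is true.
  2. (~y2 \/ y5 \/ ~y11) — ~y11 is true.
  3. (y4 \/ y10 \/ ~y3) — y4 is true.
  4. (y9 \/ y6 \/ ~y4) — y9 is true.
  5. (y10 \/ ~y6 \/ ~y9) — ~y6 is true.
  6. (y6 \/ y1 \/ y4) — y4 is true.
  7. (y7 \/ y4 \/ y1) — y4 is true.
  8. (~y2 \/ ~y4 \/ ~y7) — ~y7 is true.
  9. (~y5 \/ ~y11 \/ ~y2) — ~y5 is true.
  10. (y1 \/ y3 \/ y4) — y4 is true.
  11. (~y10 \/ ~y11 \/ ~y8) — ~y11 is true.
  12. (~y12 \/ y5 \/ ~y4) — ~y12 is true.
  13. (y12 \/ ~y11 \/ y4) — y4 is true.
  14. (~y2 \/ y7 \/ ~y1) — ~y2 is true.
  15. (y1 \/ ~y7 \/ ~y6) — ~y7 is true.
  16. (y3 \/ ~y12 \/ ~y10) — ~y12 is true.
  17. (y3 \/ ~y1 \/ ~y4) — ~y1 is true.
  18. (y7 \/ ~y9 \/ ~y10) — ~y10 is true.
  19. (y6 \/ ~y8 \/ y4) — y4 is true.
  20. (~y10 \/ ~y12 \/ y2) — ~y12 is true.
  21. (y3 \/ ~y8 \/ ~y2) — ~y2 is true.
  22. (~y2 \/ ~y1 \/ y8) — y8 is true.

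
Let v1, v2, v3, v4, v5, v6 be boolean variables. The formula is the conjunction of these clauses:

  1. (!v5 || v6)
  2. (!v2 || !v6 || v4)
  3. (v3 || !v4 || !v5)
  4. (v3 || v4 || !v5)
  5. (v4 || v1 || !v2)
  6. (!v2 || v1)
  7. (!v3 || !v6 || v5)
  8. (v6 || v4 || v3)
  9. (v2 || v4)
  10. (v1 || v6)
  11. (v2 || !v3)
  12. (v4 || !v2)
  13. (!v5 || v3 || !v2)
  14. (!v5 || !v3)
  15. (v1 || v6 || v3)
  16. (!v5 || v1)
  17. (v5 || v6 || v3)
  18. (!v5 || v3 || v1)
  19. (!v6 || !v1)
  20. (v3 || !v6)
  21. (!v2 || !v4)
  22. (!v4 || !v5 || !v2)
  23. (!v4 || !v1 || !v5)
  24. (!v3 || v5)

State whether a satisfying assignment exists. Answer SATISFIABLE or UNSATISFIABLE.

UNSATISFIABLE

v3 = True:
  propagation gives v2=True, v1=True, v4=True; an empty clause results — contradiction.
v3 = False:
  propagation gives v6=False, v5=False; an empty clause results — contradiction.
Every branch closes, so no satisfying assignment exists.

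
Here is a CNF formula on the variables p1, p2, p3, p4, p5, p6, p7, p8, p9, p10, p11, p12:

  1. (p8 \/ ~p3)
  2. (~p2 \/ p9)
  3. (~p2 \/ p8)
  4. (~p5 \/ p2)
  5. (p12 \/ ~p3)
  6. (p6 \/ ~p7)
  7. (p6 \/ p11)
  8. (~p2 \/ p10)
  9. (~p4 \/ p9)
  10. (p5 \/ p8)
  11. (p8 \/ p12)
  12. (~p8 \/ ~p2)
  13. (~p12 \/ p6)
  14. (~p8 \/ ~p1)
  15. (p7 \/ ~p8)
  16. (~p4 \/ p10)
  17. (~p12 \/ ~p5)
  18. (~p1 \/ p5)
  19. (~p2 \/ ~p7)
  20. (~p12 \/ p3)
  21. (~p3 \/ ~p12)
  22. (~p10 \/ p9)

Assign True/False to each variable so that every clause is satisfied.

Pure literal: p1 appears only negated; assign p1 = False.
Pure literal: p4 appears only negated; assign p4 = False.
Branch on p2: take p2 = False.
  then p5 is forced to False.
  then p8 is forced to True.
  then p7 is forced to True.
  then p6 is forced to True.
Set p3 = False and propagate.
  then p12 is forced to False.
The remaining clauses are satisfied by p9 = True, p10 = False, p11 = False.

p1=F, p2=F, p3=F, p4=F, p5=F, p6=T, p7=T, p8=T, p9=T, p10=F, p11=F, p12=F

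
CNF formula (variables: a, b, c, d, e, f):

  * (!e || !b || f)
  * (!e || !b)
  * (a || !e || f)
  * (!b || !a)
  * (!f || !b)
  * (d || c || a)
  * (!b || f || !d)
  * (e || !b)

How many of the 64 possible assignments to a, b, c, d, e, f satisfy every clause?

Case analysis on b and e:
  b=1, e=1: a clause becomes empty — 0.
  b=1, e=0: a clause becomes empty — 0.
  b=0, e=1: 11 of the 16 assignments to (a,c,d,f) work.
  b=0, e=0: f free; 7 ways for (a,c,d) × 2^1 = 14.
Total: 0 + 0 + 11 + 14 = 25.

25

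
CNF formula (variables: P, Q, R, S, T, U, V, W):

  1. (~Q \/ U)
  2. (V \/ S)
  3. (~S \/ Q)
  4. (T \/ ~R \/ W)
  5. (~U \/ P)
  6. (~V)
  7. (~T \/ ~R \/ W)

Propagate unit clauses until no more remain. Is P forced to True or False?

True

(~V) stands alone — V = False.
(S \/ V) with V = False leaves only S, so S = True.
(Q \/ ~S): since S = True, the clause reduces to (Q). Q = True.
From (~Q \/ U) and Q = True: U = True.
(~U \/ P) with U = True leaves only P, so P = True.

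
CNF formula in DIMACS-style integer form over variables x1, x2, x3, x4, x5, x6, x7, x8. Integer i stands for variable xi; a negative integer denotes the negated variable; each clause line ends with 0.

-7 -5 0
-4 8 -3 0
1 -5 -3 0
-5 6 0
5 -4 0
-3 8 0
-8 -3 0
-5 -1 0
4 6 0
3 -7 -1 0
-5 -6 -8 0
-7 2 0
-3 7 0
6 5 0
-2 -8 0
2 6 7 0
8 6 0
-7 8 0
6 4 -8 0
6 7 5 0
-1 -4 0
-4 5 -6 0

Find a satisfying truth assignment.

x1=F  x2=F  x3=F  x4=F  x5=T  x6=T  x7=F  x8=F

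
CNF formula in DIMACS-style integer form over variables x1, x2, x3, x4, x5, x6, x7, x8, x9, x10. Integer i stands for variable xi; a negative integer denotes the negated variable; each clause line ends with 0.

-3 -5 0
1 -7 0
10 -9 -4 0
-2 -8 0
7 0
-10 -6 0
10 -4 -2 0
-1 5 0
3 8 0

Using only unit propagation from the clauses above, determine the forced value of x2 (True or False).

(x7) stands alone — x7 = True.
From (¬x7 ∨ x1) and x7 = True: x1 = True.
From (¬x1 ∨ x5) and x1 = True: x5 = True.
(¬x5 ∨ ¬x3): since x5 = True, the clause reduces to (¬x3). x3 = False.
(x3 ∨ x8) with x3 = False leaves only x8, so x8 = True.
(¬x2 ∨ ¬x8) with x8 = True leaves only ¬x2, so x2 = False.

False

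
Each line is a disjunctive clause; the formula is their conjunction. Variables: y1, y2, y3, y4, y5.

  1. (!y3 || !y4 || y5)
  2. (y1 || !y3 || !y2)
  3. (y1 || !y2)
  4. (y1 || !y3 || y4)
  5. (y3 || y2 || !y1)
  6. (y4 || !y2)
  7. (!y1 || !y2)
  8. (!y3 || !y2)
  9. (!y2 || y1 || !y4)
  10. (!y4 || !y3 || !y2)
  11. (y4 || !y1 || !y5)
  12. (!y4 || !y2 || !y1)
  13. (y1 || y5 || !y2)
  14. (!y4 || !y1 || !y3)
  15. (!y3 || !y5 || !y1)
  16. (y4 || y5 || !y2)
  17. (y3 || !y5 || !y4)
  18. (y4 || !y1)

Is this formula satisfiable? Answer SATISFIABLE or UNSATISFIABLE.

SATISFIABLE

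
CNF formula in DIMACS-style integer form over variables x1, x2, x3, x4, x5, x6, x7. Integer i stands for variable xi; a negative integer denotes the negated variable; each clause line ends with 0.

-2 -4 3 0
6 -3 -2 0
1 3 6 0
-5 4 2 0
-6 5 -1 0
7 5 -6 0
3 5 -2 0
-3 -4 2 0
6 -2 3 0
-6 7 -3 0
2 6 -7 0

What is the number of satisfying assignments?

22

Case analysis on x2 and x3:
  x2=T, x3=T: x4 free; 3 ways for (x1,x5,x6,x7) × 2^1 = 6.
  x2=T, x3=F: remaining (x1,x4,x5,x6,x7) ∈ {(F,F,T,T,F); (F,F,T,T,T); (T,F,T,T,F); (T,F,T,T,T)} — 4.
  x2=F, x3=T: remaining (x1,x4,x5,x6,x7) ∈ {(F,F,F,F,F); (F,F,F,T,T); (T,F,F,F,F)} — 3.
  x2=F, x3=F: 9 of the 32 assignments to (x1,x4,x5,x6,x7) work.
Total: 6 + 4 + 3 + 9 = 22.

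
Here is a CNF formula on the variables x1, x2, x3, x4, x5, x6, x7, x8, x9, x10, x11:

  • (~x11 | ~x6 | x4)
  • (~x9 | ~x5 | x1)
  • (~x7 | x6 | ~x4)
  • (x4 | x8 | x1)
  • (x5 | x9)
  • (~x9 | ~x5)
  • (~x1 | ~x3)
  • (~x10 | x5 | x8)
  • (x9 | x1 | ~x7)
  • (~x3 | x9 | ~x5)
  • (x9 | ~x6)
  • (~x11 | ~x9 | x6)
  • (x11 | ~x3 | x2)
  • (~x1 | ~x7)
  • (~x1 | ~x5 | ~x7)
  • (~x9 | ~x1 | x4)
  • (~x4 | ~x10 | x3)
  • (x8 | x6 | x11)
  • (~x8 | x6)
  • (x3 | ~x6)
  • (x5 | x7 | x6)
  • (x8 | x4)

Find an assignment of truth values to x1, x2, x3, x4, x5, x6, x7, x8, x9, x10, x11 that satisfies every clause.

x1=F  x2=T  x3=T  x4=F  x5=F  x6=T  x7=F  x8=T  x9=T  x10=F  x11=F

Pure literal: x2 appears only positively; assign x2 = True.
x10 occurs only negated in the remaining clauses — set x10 = False.
Try x1 = False.
Branch on x3: take x3 = True.
For the remaining variables, x4 = False, x5 = False, x6 = True, x7 = False, x8 = True, x9 = True, x11 = False works.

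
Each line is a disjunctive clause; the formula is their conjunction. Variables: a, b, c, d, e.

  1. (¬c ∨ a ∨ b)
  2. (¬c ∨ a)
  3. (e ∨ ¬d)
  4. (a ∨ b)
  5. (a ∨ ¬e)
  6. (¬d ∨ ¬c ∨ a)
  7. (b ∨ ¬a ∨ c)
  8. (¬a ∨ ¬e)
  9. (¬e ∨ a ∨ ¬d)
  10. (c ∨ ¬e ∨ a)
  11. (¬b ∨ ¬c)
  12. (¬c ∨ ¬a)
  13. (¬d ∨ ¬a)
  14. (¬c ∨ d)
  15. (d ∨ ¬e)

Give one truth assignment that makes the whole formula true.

a=T, b=T, c=F, d=F, e=F

Set a = True and propagate.
  then e is forced to False.
  then d is forced to False.
  then c is forced to False.
  then b is forced to True.
Every clause has at least one true literal under this assignment.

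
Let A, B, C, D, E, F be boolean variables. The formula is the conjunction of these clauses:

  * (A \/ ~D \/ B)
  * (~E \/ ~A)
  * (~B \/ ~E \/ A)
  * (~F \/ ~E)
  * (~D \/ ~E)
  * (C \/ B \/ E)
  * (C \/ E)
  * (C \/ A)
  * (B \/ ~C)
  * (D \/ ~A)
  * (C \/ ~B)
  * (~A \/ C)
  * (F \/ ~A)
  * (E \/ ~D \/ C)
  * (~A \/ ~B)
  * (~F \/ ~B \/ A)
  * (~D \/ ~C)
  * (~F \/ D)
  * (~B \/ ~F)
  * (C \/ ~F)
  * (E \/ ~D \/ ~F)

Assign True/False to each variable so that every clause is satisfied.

A=False, B=True, C=True, D=False, E=False, F=False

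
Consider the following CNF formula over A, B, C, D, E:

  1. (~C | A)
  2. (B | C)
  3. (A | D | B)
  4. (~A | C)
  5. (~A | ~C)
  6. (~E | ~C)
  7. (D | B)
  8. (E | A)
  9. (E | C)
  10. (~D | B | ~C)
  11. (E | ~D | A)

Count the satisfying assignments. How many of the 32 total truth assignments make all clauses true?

2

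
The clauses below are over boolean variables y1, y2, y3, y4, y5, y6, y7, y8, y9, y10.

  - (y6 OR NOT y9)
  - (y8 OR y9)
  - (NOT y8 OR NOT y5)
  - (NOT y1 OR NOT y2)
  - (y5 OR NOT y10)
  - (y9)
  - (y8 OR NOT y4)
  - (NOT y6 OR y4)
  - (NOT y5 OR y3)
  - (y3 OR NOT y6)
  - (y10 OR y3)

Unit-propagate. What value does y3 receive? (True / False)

Unit clause (y9) sets y9 = True.
From (NOT y9 OR y6) and y9 = True: y6 = True.
(y4 OR NOT y6) with y6 = True leaves only y4, so y4 = True.
In (NOT y4 OR y8), NOT y4 is now false; y8 must hold, so y8 = True.
In (NOT y5 OR NOT y8), NOT y8 is now false; NOT y5 must hold, so y5 = False.
In (y5 OR NOT y10), y5 is now false; NOT y10 must hold, so y10 = False.
(NOT y6 OR y3): since y6 = True, the clause reduces to (y3). y3 = True.

True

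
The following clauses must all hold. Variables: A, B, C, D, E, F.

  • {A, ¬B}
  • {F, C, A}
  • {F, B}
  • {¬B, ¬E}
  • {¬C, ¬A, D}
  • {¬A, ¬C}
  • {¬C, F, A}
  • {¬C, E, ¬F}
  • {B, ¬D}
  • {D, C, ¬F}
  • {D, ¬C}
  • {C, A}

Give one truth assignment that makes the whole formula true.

A=1, B=1, C=0, D=0, E=0, F=0

Try A = True.
  then C is forced to False.
Try B = True.
  then E is forced to False.
Set D = False and propagate.
  then F is forced to False.
Every clause has at least one true literal under this assignment.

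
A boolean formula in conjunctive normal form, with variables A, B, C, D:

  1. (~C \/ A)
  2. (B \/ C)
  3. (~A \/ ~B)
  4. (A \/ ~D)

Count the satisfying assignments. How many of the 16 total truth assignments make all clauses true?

3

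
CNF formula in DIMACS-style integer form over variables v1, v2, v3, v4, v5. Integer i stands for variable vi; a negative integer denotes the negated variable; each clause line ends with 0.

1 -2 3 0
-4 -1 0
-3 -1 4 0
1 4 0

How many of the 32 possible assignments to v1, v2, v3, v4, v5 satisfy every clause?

10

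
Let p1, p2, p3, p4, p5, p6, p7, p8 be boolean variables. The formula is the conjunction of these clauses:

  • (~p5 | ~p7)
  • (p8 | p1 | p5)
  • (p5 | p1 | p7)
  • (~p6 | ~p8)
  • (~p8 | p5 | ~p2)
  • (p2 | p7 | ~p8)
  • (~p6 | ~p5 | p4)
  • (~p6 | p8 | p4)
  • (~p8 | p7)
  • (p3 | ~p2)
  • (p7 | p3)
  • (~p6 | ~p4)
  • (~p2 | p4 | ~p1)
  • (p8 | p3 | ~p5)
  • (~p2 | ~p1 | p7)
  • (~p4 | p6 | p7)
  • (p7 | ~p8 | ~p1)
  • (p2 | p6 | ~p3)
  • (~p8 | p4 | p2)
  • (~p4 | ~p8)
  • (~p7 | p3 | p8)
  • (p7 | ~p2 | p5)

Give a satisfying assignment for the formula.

p1 = False, p2 = True, p3 = True, p4 = False, p5 = True, p6 = False, p7 = False, p8 = False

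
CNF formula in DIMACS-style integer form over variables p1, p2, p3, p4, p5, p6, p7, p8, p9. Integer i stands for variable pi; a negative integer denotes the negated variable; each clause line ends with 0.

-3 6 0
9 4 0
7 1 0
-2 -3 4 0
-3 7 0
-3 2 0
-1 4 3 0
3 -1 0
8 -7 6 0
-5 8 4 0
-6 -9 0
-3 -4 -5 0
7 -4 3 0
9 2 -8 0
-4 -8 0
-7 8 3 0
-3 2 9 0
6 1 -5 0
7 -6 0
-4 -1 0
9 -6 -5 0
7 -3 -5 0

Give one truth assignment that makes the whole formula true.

p1=False, p2=True, p3=False, p4=False, p5=False, p6=False, p7=True, p8=True, p9=True

p5 occurs only negated in the remaining clauses — set p5 = False.
Branch on p1: take p1 = False.
  then p7 is forced to True.
Try p2 = True.
Branch on p3: take p3 = False.
  then p8 is forced to True.
  then p4 is forced to False.
  then p9 is forced to True.
  then p6 is forced to False.
Every clause has at least one true literal under this assignment.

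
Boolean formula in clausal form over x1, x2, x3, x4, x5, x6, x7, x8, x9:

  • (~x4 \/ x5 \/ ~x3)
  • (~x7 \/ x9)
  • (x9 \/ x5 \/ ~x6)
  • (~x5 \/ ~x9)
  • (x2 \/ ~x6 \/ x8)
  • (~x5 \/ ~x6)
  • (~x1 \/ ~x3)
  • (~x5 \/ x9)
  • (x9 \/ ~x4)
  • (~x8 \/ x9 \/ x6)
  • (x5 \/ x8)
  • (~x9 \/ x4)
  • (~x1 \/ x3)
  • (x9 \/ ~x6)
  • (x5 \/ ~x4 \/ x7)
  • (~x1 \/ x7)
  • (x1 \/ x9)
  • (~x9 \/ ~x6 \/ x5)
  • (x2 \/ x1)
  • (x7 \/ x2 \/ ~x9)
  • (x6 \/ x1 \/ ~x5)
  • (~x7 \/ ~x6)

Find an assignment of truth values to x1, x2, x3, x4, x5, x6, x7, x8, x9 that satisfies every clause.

x1=False, x2=True, x3=False, x4=True, x5=False, x6=False, x7=True, x8=True, x9=True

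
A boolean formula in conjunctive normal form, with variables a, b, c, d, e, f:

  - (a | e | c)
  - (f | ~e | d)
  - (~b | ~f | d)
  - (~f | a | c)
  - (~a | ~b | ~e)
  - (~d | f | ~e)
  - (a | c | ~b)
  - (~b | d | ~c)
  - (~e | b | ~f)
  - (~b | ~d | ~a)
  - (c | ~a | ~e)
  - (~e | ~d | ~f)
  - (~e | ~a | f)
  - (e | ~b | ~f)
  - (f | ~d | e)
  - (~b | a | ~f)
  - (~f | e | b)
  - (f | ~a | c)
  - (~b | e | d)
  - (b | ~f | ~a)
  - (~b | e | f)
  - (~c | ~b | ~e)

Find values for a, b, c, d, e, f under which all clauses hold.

a = 1, b = 0, c = 1, d = 0, e = 0, f = 0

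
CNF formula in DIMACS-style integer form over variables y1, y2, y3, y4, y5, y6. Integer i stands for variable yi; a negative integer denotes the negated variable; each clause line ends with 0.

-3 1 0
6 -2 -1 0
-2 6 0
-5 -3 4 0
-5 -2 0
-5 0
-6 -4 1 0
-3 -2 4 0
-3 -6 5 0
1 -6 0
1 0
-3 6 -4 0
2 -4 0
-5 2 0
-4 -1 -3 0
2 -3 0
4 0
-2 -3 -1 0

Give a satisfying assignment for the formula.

y1=T, y2=T, y3=F, y4=T, y5=F, y6=T

The clause (¬y5) is unit: y5 must be False.
The clause (y1) is unit: y1 must be True.
The clause (y4) is unit: y4 must be True.
The clause (y2) is unit: y2 must be True.
The clause (y6) is unit: y6 must be True.
(¬y3) is a unit clause, so y3 = False.
Every clause has at least one true literal under this assignment.
Check each clause:
  1. {¬y3, y1} — y1 is true.
  2. {¬y2, y6, ¬y1} — y6 is true.
  3. {¬y2, y6} — y6 is true.
  4. {¬y5, ¬y3, y4} — ¬y5 is true.
  5. {¬y2, ¬y5} — ¬y5 is true.
  6. {¬y5} — ¬y5 is true.
  7. {y1, ¬y4, ¬y6} — y1 is true.
  8. {y4, ¬y2, ¬y3} — y4 is true.
  9. {¬y3, y5, ¬y6} — ¬y3 is true.
  10. {¬y6, y1} — y1 is true.
  11. {y1} — y1 is true.
  12. {¬y3, y6, ¬y4} — ¬y3 is true.
  13. {y2, ¬y4} — y2 is true.
  14. {¬y5, y2} — y2 is true.
  15. {¬y1, ¬y3, ¬y4} — ¬y3 is true.
  16. {¬y3, y2} — y2 is true.
  17. {y4} — y4 is true.
  18. {¬y1, ¬y3, ¬y2} — ¬y3 is true.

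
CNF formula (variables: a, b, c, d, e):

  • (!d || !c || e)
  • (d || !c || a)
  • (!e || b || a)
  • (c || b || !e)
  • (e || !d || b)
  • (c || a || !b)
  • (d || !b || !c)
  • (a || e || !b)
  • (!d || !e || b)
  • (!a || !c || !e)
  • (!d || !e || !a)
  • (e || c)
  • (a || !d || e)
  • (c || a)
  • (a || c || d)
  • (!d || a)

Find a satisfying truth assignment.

a=True  b=True  c=False  d=False  e=True

Branch on a: take a = True.
Set b = True and propagate.
The remaining clauses are satisfied by c = False, d = False, e = True.
Every clause has at least one true literal under this assignment.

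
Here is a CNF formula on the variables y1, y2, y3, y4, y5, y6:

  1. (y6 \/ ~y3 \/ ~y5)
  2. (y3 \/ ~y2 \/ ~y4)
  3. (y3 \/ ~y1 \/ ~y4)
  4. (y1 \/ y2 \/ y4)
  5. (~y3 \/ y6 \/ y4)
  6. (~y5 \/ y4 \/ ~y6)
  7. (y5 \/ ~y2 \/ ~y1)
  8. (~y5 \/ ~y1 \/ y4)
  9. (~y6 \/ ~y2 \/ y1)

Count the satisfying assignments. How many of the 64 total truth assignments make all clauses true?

17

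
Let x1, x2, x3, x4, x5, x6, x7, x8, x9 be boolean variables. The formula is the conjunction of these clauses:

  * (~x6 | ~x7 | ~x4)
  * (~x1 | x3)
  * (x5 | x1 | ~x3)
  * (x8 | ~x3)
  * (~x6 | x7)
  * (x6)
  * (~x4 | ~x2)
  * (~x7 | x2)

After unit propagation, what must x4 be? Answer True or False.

False

(x6) stands alone — x6 = True.
From (~x6 | x7) and x6 = True: x7 = True.
(~x6 | ~x7 | ~x4) with x7 = True, x6 = True leaves only ~x4, so x4 = False.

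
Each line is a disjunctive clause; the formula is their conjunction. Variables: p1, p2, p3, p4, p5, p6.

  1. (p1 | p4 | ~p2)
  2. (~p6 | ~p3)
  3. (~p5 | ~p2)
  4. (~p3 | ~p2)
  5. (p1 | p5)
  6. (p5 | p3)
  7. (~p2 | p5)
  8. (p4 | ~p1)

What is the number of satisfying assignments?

10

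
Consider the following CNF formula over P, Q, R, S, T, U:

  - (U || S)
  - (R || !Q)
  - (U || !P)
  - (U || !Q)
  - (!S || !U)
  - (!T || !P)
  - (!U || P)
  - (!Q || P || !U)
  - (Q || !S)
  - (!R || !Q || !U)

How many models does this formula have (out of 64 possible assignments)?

2

Satisfying assignments:
  P=T Q=F R=F S=F T=F U=T
  P=T Q=F R=T S=F T=F U=T
Count: 2.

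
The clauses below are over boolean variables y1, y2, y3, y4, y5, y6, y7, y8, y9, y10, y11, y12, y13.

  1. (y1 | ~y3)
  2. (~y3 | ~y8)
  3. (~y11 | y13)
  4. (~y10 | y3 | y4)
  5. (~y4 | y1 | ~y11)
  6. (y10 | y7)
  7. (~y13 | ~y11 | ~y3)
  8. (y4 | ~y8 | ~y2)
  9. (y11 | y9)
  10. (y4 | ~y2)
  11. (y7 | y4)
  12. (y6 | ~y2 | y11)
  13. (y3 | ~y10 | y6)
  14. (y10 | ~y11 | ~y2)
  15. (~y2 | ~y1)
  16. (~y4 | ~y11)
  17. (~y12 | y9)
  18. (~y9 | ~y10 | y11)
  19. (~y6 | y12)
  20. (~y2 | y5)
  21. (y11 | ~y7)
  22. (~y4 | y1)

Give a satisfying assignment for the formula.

y1=F, y2=F, y3=F, y4=F, y5=T, y6=T, y7=T, y8=T, y9=T, y10=F, y11=T, y12=T, y13=T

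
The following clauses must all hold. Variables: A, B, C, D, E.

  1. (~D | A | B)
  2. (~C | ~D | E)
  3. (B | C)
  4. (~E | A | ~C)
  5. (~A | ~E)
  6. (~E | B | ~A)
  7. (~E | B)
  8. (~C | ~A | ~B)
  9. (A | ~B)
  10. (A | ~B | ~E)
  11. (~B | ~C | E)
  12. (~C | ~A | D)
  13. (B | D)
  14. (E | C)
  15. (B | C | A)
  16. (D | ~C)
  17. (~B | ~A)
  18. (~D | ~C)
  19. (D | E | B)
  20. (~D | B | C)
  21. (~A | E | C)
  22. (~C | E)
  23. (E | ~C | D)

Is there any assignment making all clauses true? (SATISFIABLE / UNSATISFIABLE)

C = True:
  propagation gives D=True; an empty clause results — contradiction.
C = False:
  propagation gives B=True, A=True; an empty clause results — contradiction.
Every branch closes, so no satisfying assignment exists.

UNSATISFIABLE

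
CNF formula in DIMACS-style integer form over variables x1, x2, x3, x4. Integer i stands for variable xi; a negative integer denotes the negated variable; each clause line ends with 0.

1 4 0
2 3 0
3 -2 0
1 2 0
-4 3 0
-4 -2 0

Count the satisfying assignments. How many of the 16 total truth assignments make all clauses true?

3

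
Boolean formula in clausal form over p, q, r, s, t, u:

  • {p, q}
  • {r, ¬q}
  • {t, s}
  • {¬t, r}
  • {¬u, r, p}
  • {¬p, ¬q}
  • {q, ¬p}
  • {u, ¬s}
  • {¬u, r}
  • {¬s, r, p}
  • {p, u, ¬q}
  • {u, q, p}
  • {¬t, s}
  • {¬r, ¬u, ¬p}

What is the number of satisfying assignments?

Satisfying assignments:
  p=F q=T r=T s=T t=F u=T
  p=F q=T r=T s=T t=T u=T
Count: 2.

2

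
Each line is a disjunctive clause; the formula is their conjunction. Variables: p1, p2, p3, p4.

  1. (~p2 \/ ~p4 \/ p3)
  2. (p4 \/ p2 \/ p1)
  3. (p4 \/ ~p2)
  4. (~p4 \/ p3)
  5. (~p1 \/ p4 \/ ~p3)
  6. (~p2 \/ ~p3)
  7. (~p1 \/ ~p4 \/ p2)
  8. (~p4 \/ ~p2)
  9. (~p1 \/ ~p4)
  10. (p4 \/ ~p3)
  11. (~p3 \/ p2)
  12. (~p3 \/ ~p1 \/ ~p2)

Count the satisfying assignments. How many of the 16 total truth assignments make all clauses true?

1

The models are:
  p1=1 p2=0 p3=0 p4=0
Count: 1.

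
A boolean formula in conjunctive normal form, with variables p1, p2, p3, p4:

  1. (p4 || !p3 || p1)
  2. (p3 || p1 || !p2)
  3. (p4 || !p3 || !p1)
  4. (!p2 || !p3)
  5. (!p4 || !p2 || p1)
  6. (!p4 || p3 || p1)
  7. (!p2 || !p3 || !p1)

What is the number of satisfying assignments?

7

The models are:
  p1=F p2=F p3=F p4=F
  p1=F p2=F p3=T p4=T
  p1=T p2=F p3=F p4=F
  p1=T p2=F p3=F p4=T
  p1=T p2=F p3=T p4=T
  p1=T p2=T p3=F p4=F
  p1=T p2=T p3=F p4=T
Count: 7.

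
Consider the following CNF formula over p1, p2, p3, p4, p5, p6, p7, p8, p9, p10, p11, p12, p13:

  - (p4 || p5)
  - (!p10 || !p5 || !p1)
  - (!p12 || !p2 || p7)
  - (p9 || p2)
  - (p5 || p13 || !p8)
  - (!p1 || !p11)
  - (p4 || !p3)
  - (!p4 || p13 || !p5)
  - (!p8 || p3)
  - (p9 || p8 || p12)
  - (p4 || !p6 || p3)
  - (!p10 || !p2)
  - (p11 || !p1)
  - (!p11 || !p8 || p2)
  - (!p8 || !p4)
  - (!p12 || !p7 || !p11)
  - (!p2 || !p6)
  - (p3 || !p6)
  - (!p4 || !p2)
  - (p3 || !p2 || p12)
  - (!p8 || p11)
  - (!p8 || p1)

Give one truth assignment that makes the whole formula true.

p1=0, p2=0, p3=1, p4=1, p5=0, p6=1, p7=0, p8=0, p9=1, p10=1, p11=1, p12=0, p13=1

Pure literal: p9 appears only positively; assign p9 = True.
p13 occurs only positively in the remaining clauses — set p13 = True.
Try p1 = False.
  then p8 is forced to False.
Branch on p2: take p2 = False.
For the remaining variables, p3 = True, p4 = True, p5 = False, p6 = True, p7 = False, p10 = True, p11 = True, p12 = False works.
Every clause has at least one true literal under this assignment.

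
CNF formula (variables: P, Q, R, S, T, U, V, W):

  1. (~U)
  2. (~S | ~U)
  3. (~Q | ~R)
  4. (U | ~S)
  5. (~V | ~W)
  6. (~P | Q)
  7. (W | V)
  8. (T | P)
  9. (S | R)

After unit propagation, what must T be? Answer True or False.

True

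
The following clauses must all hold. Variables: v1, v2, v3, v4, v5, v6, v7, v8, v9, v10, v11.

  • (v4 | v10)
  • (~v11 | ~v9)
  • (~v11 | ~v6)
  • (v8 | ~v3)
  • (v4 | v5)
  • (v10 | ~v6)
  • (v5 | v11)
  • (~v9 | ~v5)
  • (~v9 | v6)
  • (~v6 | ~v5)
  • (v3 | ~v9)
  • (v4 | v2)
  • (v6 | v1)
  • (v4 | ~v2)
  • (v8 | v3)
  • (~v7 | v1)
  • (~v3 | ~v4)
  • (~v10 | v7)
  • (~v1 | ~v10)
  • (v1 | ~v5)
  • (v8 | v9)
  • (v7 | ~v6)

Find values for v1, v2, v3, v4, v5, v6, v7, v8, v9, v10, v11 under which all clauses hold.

v8 occurs only positively in the remaining clauses — set v8 = True.
Branch on v1: take v1 = True.
  then v10 is forced to False.
  then v4 is forced to True.
  then v6 is forced to False.
  then v9 is forced to False.
  then v3 is forced to False.
Try v5 = True.
v2, v7, v11 are now unconstrained; take v2 = True, v7 = True, v11 = False.
Every clause has at least one true literal under this assignment.

v1=T, v2=T, v3=F, v4=T, v5=T, v6=F, v7=T, v8=T, v9=F, v10=F, v11=F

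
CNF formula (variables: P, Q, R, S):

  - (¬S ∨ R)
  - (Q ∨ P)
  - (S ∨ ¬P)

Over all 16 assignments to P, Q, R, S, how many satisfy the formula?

5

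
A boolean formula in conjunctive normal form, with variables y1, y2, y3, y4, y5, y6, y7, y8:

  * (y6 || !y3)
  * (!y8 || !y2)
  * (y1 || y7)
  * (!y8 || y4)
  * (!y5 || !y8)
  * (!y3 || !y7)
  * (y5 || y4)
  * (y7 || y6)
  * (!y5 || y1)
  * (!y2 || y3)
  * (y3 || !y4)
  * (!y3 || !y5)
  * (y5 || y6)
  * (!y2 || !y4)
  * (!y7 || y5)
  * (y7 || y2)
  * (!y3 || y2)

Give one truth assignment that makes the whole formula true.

y1=True, y2=False, y3=False, y4=False, y5=True, y6=True, y7=True, y8=False

y1 occurs only positively in the remaining clauses — set y1 = True.
Pure literal: y6 appears only positively; assign y6 = True.
Try y2 = False.
  then y7 is forced to True.
  then y3 is forced to False.
  then y4 is forced to False.
  then y8 is forced to False.
  then y5 is forced to True.
Every clause has at least one true literal under this assignment.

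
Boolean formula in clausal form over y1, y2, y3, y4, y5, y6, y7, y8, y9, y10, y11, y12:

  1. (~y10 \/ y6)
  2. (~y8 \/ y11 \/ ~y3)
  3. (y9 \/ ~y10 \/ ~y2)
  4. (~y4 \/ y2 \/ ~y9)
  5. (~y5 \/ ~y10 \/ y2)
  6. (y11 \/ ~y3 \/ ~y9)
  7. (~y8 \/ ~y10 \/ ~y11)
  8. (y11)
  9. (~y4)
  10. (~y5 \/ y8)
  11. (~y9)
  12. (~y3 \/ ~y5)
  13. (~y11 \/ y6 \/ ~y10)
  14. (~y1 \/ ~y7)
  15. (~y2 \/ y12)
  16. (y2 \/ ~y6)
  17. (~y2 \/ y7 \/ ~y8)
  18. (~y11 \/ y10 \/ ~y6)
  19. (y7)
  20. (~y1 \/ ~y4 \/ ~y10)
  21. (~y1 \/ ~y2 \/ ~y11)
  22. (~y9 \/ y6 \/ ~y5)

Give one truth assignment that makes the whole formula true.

y1=0, y2=1, y3=1, y4=0, y5=0, y6=0, y7=1, y8=0, y9=0, y10=0, y11=1, y12=1

Check each clause:
  1. (~y10 \/ y6) — ~y10 is true.
  2. (y11 \/ ~y3 \/ ~y8) — ~y8 is true.
  3. (~y2 \/ ~y10 \/ y9) — ~y10 is true.
  4. (y2 \/ ~y4 \/ ~y9) — y2 is true.
  5. (~y10 \/ ~y5 \/ y2) — y2 is true.
  6. (~y3 \/ ~y9 \/ y11) — y11 is true.
  7. (~y8 \/ ~y10 \/ ~y11) — ~y8 is true.
  8. (y11) — y11 is true.
  9. (~y4) — ~y4 is true.
  10. (y8 \/ ~y5) — ~y5 is true.
  11. (~y9) — ~y9 is true.
  12. (~y3 \/ ~y5) — ~y5 is true.
  13. (~y10 \/ ~y11 \/ y6) — ~y10 is true.
  14. (~y1 \/ ~y7) — ~y1 is true.
  15. (~y2 \/ y12) — y12 is true.
  16. (~y6 \/ y2) — y2 is true.
  17. (~y2 \/ y7 \/ ~y8) — ~y8 is true.
  18. (~y6 \/ ~y11 \/ y10) — ~y6 is true.
  19. (y7) — y7 is true.
  20. (~y10 \/ ~y4 \/ ~y1) — ~y4 is true.
  21. (~y11 \/ ~y2 \/ ~y1) — ~y1 is true.
  22. (~y9 \/ y6 \/ ~y5) — ~y5 is true.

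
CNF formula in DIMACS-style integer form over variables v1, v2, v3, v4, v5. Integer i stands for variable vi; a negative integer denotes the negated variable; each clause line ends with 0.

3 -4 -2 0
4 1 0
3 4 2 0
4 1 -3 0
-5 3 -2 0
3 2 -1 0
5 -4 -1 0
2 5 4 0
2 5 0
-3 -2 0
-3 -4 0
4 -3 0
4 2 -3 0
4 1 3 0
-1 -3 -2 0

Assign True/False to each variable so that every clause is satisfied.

v1=False, v2=False, v3=False, v4=True, v5=True

Check each clause:
  1. (~v4 \/ ~v2 \/ v3) — ~v2 is true.
  2. (v4 \/ v1) — v4 is true.
  3. (v3 \/ v2 \/ v4) — v4 is true.
  4. (v1 \/ v4 \/ ~v3) — v4 is true.
  5. (~v2 \/ ~v5 \/ v3) — ~v2 is true.
  6. (v2 \/ v3 \/ ~v1) — ~v1 is true.
  7. (~v4 \/ ~v1 \/ v5) — v5 is true.
  8. (v4 \/ v2 \/ v5) — v4 is true.
  9. (v2 \/ v5) — v5 is true.
  10. (~v2 \/ ~v3) — ~v3 is true.
  11. (~v4 \/ ~v3) — ~v3 is true.
  12. (~v3 \/ v4) — v4 is true.
  13. (~v3 \/ v4 \/ v2) — v4 is true.
  14. (v3 \/ v4 \/ v1) — v4 is true.
  15. (~v2 \/ ~v1 \/ ~v3) — ~v3 is true.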